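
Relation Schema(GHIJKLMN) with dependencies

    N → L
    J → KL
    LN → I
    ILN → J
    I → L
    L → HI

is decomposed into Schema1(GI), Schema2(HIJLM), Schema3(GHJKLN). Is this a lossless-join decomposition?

Chase test. Columns are GHIJKLMN; row i has aⱼ where attribute j ∈ Schemai, else bᵢⱼ.
Initial tableau (one row per fragment):
  row 1: a1 b12 a3 b14 b15 b16 b17 b18
  row 2: b21 a2 a3 a4 b25 a6 a7 b28
  row 3: a1 a2 b33 a4 a5 a6 b37 a8
Rows 2 and 3 agree on J; apply J→KL and equate their KL entries.
Rows 1 and 2 agree on I; apply I→L and equate their L entries.
Rows 1 and 2 agree on L; apply L→HI and equate their HI entries.
Rows 1 and 3 agree on L; apply L→HI and equate their HI entries.
No row becomes fully distinguished — the join is lossy.

No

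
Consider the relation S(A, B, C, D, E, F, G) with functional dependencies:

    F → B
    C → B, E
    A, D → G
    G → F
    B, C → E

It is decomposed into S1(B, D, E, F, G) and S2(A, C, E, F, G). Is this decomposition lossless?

Common attributes: S1 ∩ S2 = {E, F, G}.
Closure of {E, F, G}: F → B applies, adding B. So (E, F, G)⁺ = {B, E, F, G}.
The closure contains neither all of S1 = {B, D, E, F, G} nor all of S2 = {A, C, E, F, G}, so the common attributes are not a superkey of either fragment. The join is lossy.

No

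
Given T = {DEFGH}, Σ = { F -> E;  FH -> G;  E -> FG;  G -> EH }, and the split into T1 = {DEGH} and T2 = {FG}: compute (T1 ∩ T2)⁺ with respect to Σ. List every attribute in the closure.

EFGH

T1 ∩ T2 = {G}.
G → EH applies, adding EH
E → FG applies, adding F
Closure: {EFGH}.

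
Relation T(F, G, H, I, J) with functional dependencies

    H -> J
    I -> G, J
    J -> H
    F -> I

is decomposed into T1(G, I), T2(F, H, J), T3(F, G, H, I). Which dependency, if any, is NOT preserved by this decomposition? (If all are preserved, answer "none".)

H → J lies within T2.
I → G, J: restricted closure across fragments reaches G, J.
J → H lies within T2.
F → I lies within T3.
Every dependency is enforceable on the fragments, so the decomposition is dependency-preserving.

none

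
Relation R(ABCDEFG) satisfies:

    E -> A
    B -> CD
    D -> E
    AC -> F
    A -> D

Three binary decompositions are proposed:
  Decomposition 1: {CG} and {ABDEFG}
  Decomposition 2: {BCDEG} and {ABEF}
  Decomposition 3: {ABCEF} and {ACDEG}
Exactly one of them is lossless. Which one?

Decomposition 2

Decomposition 1: common = {G}, closure = {G} → lossy.
Decomposition 2: common = {BE}, closure = {ABCDEF} → lossless.
Decomposition 3: common = {ACE}, closure = {ACDEF} → lossy.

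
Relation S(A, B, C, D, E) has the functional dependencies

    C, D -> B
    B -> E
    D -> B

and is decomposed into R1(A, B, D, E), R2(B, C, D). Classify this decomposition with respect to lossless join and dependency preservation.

Lossless test: (B, D)⁺ = {B, D, E}, which is a superkey of neither fragment — lossy.
Dependency preservation: every FD's attributes lie within a single fragment, so each can be enforced locally — preserved.

lossy but dependency-preserving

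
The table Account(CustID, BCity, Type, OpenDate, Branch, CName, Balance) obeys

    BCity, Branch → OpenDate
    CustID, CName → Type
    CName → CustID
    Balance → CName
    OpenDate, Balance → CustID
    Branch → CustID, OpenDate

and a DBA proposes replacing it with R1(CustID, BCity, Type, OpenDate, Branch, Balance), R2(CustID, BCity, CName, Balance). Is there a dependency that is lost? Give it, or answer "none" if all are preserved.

CustID, CName → Type

Check CustID, CName → Type: no single fragment contains all of {CustID, Type, CName}, and the restricted closure of {CustID, CName} across the fragments never reaches {Type}.
BCity, Branch → OpenDate is preserved.
CName → CustID is preserved.
Balance → CName is preserved.
OpenDate, Balance → CustID is preserved.
Branch → CustID, OpenDate is preserved.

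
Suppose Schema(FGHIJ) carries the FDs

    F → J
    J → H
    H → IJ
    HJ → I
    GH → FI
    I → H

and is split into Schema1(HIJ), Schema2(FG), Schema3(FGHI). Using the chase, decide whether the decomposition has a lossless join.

Yes

Chase test. Columns are FGHIJ; row i has aⱼ where attribute j ∈ Schemai, else bᵢⱼ.
Initial tableau (one row per fragment):
  row 1: b11 b12 a3 a4 a5
  row 2: a1 a2 b23 b24 b25
  row 3: a1 a2 a3 a4 b35
Rows 2 and 3 agree on F; apply F→J and equate their J entries.
Rows 2 and 3 agree on J; apply J→H and equate their H entries.
Rows 1 and 2 agree on H; apply H→IJ and equate their IJ entries.
Row 2 is now all distinguished symbols — the join is lossless.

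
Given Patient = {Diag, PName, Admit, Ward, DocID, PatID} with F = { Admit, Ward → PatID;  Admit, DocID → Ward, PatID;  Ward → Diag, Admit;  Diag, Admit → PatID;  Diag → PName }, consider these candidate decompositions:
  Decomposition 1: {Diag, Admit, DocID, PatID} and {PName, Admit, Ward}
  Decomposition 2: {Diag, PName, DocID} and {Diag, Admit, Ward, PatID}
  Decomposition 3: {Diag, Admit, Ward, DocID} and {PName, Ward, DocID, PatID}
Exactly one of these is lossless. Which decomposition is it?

Decomposition 3

Decomposition 1: common = {Admit}, closure = {Admit} → lossy.
Decomposition 2: common = {Diag}, closure = {Diag, PName} → lossy.
Decomposition 3: common = {Ward, DocID}, closure = {Diag, PName, Admit, Ward, DocID, PatID} → lossless.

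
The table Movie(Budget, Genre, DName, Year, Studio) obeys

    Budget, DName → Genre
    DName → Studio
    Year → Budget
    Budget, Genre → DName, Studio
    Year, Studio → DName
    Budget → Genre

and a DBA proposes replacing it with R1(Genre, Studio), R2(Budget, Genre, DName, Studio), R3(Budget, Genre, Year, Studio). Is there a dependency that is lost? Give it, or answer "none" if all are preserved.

Budget, DName → Genre lies within R2.
DName → Studio lies within R2.
Year → Budget lies within R3.
Budget, Genre → DName, Studio lies within R2.
Year, Studio → DName: restricted closure across fragments reaches DName.
Budget → Genre lies within R2.
Every dependency is enforceable on the fragments, so the decomposition is dependency-preserving.

none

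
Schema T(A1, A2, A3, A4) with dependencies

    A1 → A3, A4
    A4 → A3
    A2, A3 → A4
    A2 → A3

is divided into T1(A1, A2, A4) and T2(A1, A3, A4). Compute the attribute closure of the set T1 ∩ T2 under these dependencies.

A1, A3, A4

T1 ∩ T2 = {A1, A4}.
A1 → A3, A4 applies, adding A3
Closure: {A1, A3, A4}.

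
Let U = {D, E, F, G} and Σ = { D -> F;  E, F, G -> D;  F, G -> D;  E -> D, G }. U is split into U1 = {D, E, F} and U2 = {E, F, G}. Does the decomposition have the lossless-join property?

Common attributes: U1 ∩ U2 = {E, F}.
Closure of {E, F}: E → D, G applies, adding D, G. So (E, F)⁺ = {D, E, F, G}.
This closure contains every attribute of U1, so U1 ∩ U2 → U1. The join is lossless.

Yes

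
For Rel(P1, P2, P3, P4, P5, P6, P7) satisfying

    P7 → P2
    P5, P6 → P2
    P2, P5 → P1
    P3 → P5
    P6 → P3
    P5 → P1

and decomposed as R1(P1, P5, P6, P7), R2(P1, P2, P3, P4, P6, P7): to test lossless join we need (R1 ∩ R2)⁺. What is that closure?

P1, P2, P3, P5, P6, P7

R1 ∩ R2 = {P1, P6, P7}.
P7 → P2 applies, adding P2
P6 → P3 applies, adding P3
P3 → P5 applies, adding P5
Closure: {P1, P2, P3, P5, P6, P7}.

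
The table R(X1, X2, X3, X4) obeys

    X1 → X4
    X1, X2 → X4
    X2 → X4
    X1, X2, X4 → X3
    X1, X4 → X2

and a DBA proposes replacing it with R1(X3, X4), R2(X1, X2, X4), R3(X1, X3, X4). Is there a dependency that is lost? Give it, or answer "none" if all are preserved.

none

X1 → X4 lies within R2.
X1, X2 → X4 lies within R2.
X2 → X4 lies within R2.
X1, X2, X4 → X3: restricted closure across fragments reaches X3.
X1, X4 → X2 lies within R2.
Every dependency is enforceable on the fragments, so the decomposition is dependency-preserving.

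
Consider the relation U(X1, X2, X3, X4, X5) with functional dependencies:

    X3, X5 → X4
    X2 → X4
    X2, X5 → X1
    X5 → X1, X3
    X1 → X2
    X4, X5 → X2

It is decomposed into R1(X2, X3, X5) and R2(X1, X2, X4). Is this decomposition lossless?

Common attributes: R1 ∩ R2 = {X2}.
Closure of {X2}: X2 → X4 applies, adding X4. So (X2)⁺ = {X2, X4}.
The closure contains neither all of R1 = {X2, X3, X5} nor all of R2 = {X1, X2, X4}, so the common attributes are not a superkey of either fragment. The join is lossy.

No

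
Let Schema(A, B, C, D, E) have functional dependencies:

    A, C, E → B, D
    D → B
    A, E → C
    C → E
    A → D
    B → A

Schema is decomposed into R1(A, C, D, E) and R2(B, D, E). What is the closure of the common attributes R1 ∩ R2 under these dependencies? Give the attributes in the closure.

A, B, C, D, E

R1 ∩ R2 = {D, E}.
D → B applies, adding B
B → A applies, adding A
A, E → C applies, adding C
Closure: {A, B, C, D, E}.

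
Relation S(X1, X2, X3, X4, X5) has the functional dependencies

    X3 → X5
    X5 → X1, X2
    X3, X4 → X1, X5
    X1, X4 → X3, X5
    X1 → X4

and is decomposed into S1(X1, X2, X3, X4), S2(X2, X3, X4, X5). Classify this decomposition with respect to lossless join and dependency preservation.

lossless and dependency-preserving

Lossless test: (X2, X3, X4)⁺ = {X1, X2, X3, X4, X5}, which contains all of one fragment — lossless.
Dependency preservation: X5 → X1, X2; X3, X4 → X1, X5; X1, X4 → X3, X5 are not contained in any single fragment, but the restricted closure of each left-hand side across the fragments still reaches the right-hand side; the remaining FDs each lie inside some fragment. All dependencies are preserved.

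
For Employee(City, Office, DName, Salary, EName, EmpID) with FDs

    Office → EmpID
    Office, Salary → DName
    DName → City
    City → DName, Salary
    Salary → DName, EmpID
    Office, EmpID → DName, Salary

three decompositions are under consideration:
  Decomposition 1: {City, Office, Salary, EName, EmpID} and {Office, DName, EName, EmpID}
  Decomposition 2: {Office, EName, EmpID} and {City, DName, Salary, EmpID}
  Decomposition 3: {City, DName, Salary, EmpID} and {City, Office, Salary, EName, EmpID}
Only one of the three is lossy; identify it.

Decomposition 2

Decomposition 1: common = {Office, EName, EmpID}, closure = {City, Office, DName, Salary, EName, EmpID} → lossless.
Decomposition 2: common = {EmpID}, closure = {EmpID} → lossy.
Decomposition 3: common = {City, Salary, EmpID}, closure = {City, DName, Salary, EmpID} → lossless.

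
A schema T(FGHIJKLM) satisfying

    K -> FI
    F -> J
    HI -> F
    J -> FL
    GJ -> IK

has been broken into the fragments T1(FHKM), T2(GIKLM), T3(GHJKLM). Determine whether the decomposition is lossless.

Chase test. Columns are FGHIJKLM; row i has aⱼ where attribute j ∈ Ti, else bᵢⱼ.
Initial tableau (one row per fragment):
  row 1: a1 b12 a3 b14 b15 a6 b17 a8
  row 2: b21 a2 b23 a4 b25 a6 a7 a8
  row 3: b31 a2 a3 b34 a5 a6 a7 a8
Rows 1 and 2 agree on K; apply K→FI and equate their FI entries.
Rows 1 and 3 agree on K; apply K→FI and equate their FI entries.
Rows 1 and 2 agree on F; apply F→J and equate their J entries.
Rows 1 and 3 agree on F; apply F→J and equate their J entries.
Rows 1 and 2 agree on J; apply J→FL and equate their FL entries.
Row 3 is now all distinguished symbols — the join is lossless.

Yes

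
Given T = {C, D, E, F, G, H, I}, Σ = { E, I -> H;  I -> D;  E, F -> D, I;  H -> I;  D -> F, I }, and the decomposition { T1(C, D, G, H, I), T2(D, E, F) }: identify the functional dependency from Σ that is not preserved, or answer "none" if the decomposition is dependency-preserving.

E, I -> H

Check E, I → H: no single fragment contains all of {E, H, I}, and the restricted closure of {E, I} across the fragments never reaches {H}.
I → D is preserved.
E, F → D, I is preserved.
H → I is preserved.
D → F, I is preserved.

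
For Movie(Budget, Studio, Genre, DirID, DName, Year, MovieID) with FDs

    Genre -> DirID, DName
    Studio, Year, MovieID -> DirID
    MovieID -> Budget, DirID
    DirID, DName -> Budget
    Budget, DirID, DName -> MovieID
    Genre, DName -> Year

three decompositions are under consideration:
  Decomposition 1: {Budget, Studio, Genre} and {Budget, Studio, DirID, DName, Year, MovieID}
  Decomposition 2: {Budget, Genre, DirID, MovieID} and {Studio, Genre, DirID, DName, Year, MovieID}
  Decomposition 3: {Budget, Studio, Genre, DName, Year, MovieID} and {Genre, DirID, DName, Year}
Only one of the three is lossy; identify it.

Decomposition 1: common = {Budget, Studio}, closure = {Budget, Studio} → lossy.
Decomposition 2: common = {Genre, DirID, MovieID}, closure = {Budget, Genre, DirID, DName, Year, MovieID} → lossless.
Decomposition 3: common = {Genre, DName, Year}, closure = {Budget, Genre, DirID, DName, Year, MovieID} → lossless.

Decomposition 1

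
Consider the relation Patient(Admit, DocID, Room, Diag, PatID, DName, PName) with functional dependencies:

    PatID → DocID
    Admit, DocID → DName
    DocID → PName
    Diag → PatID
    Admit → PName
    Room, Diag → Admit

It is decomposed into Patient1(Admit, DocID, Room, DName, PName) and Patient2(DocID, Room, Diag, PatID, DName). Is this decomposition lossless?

No

Common attributes: Patient1 ∩ Patient2 = {DocID, Room, DName}.
Closure of {DocID, Room, DName}: DocID → PName applies, adding PName. So (DocID, Room, DName)⁺ = {DocID, Room, DName, PName}.
The closure contains neither all of Patient1 = {Admit, DocID, Room, DName, PName} nor all of Patient2 = {DocID, Room, Diag, PatID, DName}, so the common attributes are not a superkey of either fragment. The join is lossy.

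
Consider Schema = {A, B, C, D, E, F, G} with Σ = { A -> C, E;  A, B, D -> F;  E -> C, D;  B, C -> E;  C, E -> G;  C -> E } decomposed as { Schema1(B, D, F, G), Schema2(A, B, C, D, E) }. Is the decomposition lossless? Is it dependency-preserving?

lossy and not dependency-preserving

Lossless test: (B, D)⁺ = {B, D}, which is a superkey of neither fragment — lossy.
Dependency preservation: the restricted closure of {A, B, D} across the fragments never reaches {F}, so A, B, D → F cannot be enforced without a join — not preserved.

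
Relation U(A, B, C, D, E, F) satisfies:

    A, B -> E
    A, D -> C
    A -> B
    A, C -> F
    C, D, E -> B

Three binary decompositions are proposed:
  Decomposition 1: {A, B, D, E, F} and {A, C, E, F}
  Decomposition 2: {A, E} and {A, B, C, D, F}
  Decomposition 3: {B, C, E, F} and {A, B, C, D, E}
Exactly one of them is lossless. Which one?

Decomposition 2

Decomposition 1: common = {A, E, F}, closure = {A, B, E, F} → lossy.
Decomposition 2: common = {A}, closure = {A, B, E} → lossless.
Decomposition 3: common = {B, C, E}, closure = {B, C, E} → lossy.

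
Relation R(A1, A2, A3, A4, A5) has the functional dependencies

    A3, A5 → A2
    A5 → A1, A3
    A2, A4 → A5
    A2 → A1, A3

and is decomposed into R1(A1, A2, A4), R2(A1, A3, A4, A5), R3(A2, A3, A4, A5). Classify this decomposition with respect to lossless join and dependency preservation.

lossless and dependency-preserving

Lossless test (chase): Rows 2 and 3 agree on A3, A5; apply A3, A5→A2 and equate their A2 entries. Rows 2 and 3 agree on A5; apply A5→A1, A3 and equate their A1, A3 entries. Rows 1 and 2 agree on A2, A4; apply A2, A4→A5 and equate their A5 entries. Rows 1 and 2 agree on A2; apply A2→A1, A3 and equate their A1, A3 entries. Row 1 is now all distinguished symbols — the join is lossless.
Dependency preservation: A2 → A1, A3 is not contained in any single fragment, but the restricted closure of its left-hand side across the fragments still reaches the right-hand side; the remaining FDs each lie inside some fragment. All dependencies are preserved.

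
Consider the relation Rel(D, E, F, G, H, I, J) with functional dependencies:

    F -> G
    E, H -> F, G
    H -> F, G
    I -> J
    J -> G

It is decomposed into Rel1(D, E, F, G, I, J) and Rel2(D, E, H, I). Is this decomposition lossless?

Common attributes: Rel1 ∩ Rel2 = {D, E, I}.
Closure of {D, E, I}: I → J applies, adding J; J → G applies, adding G. So (D, E, I)⁺ = {D, E, G, I, J}.
The closure contains neither all of Rel1 = {D, E, F, G, I, J} nor all of Rel2 = {D, E, H, I}, so the common attributes are not a superkey of either fragment. The join is lossy.

No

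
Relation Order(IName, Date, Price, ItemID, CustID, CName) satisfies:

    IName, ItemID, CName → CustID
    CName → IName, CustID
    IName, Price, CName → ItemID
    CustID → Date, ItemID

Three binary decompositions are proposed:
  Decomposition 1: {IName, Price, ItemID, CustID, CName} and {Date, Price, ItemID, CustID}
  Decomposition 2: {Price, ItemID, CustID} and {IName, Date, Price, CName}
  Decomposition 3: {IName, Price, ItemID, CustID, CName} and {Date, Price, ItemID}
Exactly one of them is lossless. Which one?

Decomposition 1

Decomposition 1: common = {Price, ItemID, CustID}, closure = {Date, Price, ItemID, CustID} → lossless.
Decomposition 2: common = {Price}, closure = {Price} → lossy.
Decomposition 3: common = {Price, ItemID}, closure = {Price, ItemID} → lossy.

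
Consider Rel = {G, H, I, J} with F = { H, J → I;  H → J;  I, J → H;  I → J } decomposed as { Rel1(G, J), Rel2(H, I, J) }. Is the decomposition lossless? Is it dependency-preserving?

lossy but dependency-preserving

Lossless test: (J)⁺ = {J}, which is a superkey of neither fragment — lossy.
Dependency preservation: every FD's attributes lie within a single fragment, so each can be enforced locally — preserved.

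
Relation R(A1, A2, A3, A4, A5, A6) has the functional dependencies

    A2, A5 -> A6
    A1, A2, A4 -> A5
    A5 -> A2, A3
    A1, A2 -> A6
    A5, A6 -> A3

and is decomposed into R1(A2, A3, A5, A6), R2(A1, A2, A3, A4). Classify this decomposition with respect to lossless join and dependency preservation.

Lossless test: (A2, A3)⁺ = {A2, A3}, which is a superkey of neither fragment — lossy.
Dependency preservation: the restricted closure of {A1, A2, A4} across the fragments never reaches {A5}, so A1, A2, A4 → A5 cannot be enforced without a join — not preserved.

lossy and not dependency-preserving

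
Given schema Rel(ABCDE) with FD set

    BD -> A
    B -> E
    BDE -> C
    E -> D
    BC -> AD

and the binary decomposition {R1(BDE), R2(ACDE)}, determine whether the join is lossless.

Common attributes: R1 ∩ R2 = {DE}.
No dependency enlarges {DE}, so (DE)⁺ = {DE}.
The closure contains neither all of R1 = {BDE} nor all of R2 = {ACDE}, so the common attributes are not a superkey of either fragment. The join is lossy.

No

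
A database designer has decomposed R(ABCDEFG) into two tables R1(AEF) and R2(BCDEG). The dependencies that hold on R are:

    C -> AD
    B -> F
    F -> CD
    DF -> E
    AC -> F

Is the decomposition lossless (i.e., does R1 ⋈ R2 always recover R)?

Common attributes: R1 ∩ R2 = {E}.
No dependency enlarges {E}, so (E)⁺ = {E}.
The closure contains neither all of R1 = {AEF} nor all of R2 = {BCDEG}, so the common attributes are not a superkey of either fragment. The join is lossy.

No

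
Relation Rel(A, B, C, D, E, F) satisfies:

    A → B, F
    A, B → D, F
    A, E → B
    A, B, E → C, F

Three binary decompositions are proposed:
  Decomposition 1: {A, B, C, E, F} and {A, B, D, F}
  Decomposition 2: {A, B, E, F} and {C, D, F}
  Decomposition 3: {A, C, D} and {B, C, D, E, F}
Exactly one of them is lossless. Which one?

Decomposition 1: common = {A, B, F}, closure = {A, B, D, F} → lossless.
Decomposition 2: common = {F}, closure = {F} → lossy.
Decomposition 3: common = {C, D}, closure = {C, D} → lossy.

Decomposition 1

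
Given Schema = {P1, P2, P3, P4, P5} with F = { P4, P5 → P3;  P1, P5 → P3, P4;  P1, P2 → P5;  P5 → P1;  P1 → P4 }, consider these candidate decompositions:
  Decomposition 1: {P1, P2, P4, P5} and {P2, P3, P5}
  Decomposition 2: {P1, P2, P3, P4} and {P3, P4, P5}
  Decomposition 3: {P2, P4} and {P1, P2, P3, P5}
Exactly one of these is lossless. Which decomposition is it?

Decomposition 1: common = {P2, P5}, closure = {P1, P2, P3, P4, P5} → lossless.
Decomposition 2: common = {P3, P4}, closure = {P3, P4} → lossy.
Decomposition 3: common = {P2}, closure = {P2} → lossy.

Decomposition 1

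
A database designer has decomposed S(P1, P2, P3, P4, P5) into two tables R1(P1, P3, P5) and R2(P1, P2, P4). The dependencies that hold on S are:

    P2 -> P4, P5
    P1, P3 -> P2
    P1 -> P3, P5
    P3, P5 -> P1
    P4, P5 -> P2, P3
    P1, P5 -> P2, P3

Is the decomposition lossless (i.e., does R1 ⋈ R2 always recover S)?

Common attributes: R1 ∩ R2 = {P1}.
Closure of {P1}: P1 → P3, P5 applies, adding P3, P5; P1, P5 → P2, P3 applies, adding P2; P2 → P4, P5 applies, adding P4. So (P1)⁺ = {P1, P2, P3, P4, P5}.
This closure contains every attribute of R1, so R1 ∩ R2 → R1. The join is lossless.

Yes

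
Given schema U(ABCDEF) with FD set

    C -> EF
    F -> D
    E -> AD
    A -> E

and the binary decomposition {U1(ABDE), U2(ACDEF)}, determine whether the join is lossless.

Common attributes: U1 ∩ U2 = {ADE}.
No dependency enlarges {ADE}, so (ADE)⁺ = {ADE}.
The closure contains neither all of U1 = {ABDE} nor all of U2 = {ACDEF}, so the common attributes are not a superkey of either fragment. The join is lossy.

No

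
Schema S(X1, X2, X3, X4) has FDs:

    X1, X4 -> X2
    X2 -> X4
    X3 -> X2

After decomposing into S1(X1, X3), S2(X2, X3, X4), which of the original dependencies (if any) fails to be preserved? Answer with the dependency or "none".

Check X1, X4 → X2: no single fragment contains all of {X1, X2, X4}, and the restricted closure of {X1, X4} across the fragments never reaches {X2}.
X2 → X4 is preserved.
X3 → X2 is preserved.

X1, X4 -> X2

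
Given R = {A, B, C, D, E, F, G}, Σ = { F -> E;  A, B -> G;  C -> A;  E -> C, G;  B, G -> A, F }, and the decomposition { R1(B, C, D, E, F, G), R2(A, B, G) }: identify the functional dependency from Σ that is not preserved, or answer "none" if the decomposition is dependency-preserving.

Check C → A: no single fragment contains all of {A, C}, and the restricted closure of {C} across the fragments never reaches {A}.
F → E is preserved.
A, B → G is preserved.
E → C, G is preserved.
B, G → A, F is preserved.

C -> A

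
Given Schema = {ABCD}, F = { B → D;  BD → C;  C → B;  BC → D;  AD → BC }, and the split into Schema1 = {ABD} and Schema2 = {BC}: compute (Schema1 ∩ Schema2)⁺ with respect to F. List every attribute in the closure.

Schema1 ∩ Schema2 = {B}.
B → D applies, adding D
BD → C applies, adding C
Closure: {BCD}.

BCD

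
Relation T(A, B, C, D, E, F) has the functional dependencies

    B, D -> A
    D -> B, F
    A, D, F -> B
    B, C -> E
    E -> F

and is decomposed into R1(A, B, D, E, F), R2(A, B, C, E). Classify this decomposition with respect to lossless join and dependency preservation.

lossy but dependency-preserving

Lossless test: (A, B, E)⁺ = {A, B, E, F}, which is a superkey of neither fragment — lossy.
Dependency preservation: every FD's attributes lie within a single fragment, so each can be enforced locally — preserved.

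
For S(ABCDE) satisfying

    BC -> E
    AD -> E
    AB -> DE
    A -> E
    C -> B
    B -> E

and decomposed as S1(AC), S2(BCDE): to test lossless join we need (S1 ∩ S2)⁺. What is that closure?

S1 ∩ S2 = {C}.
C → B applies, adding B
B → E applies, adding E
Closure: {BCE}.

BCE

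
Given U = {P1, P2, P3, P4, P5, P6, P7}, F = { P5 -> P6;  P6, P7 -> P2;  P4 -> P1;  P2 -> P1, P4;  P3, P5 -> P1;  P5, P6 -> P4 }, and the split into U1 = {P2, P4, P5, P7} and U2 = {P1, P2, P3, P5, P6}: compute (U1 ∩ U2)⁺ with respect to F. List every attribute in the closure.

P1, P2, P4, P5, P6

U1 ∩ U2 = {P2, P5}.
P5 → P6 applies, adding P6
P2 → P1, P4 applies, adding P1, P4
Closure: {P1, P2, P4, P5, P6}.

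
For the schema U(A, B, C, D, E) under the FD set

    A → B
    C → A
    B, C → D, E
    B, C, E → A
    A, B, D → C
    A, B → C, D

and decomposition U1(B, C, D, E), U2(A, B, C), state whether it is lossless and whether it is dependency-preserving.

Lossless test: (B, C)⁺ = {A, B, C, D, E}, which contains all of one fragment — lossless.
Dependency preservation: B, C, E → A; A, B, D → C; A, B → C, D are not contained in any single fragment, but the restricted closure of each left-hand side across the fragments still reaches the right-hand side; the remaining FDs each lie inside some fragment. All dependencies are preserved.

lossless and dependency-preserving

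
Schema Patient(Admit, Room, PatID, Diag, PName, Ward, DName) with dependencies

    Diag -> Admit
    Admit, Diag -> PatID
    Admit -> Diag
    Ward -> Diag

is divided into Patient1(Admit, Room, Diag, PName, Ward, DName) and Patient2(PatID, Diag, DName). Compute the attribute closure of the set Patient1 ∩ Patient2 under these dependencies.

Admit, PatID, Diag, DName

Patient1 ∩ Patient2 = {Diag, DName}.
Diag → Admit applies, adding Admit
Admit, Diag → PatID applies, adding PatID
Closure: {Admit, PatID, Diag, DName}.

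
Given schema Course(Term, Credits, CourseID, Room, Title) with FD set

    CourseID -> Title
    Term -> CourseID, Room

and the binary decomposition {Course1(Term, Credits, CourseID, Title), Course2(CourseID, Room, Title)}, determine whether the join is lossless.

Common attributes: Course1 ∩ Course2 = {CourseID, Title}.
No dependency enlarges {CourseID, Title}, so (CourseID, Title)⁺ = {CourseID, Title}.
The closure contains neither all of Course1 = {Term, Credits, CourseID, Title} nor all of Course2 = {CourseID, Room, Title}, so the common attributes are not a superkey of either fragment. The join is lossy.

No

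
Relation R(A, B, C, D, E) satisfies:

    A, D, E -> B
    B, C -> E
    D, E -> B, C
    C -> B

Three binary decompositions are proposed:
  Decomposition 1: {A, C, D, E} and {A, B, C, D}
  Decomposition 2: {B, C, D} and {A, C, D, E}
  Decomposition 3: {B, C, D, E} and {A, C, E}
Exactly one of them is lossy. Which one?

Decomposition 3

Decomposition 1: common = {A, C, D}, closure = {A, B, C, D, E} → lossless.
Decomposition 2: common = {C, D}, closure = {B, C, D, E} → lossless.
Decomposition 3: common = {C, E}, closure = {B, C, E} → lossy.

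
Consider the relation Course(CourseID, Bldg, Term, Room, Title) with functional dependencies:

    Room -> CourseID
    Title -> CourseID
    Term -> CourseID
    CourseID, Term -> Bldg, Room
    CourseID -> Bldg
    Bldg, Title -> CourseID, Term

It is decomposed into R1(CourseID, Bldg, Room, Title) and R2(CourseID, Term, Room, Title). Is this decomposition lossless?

Yes

Common attributes: R1 ∩ R2 = {CourseID, Room, Title}.
Closure of {CourseID, Room, Title}: CourseID → Bldg applies, adding Bldg; Bldg, Title → CourseID, Term applies, adding Term. So (CourseID, Room, Title)⁺ = {CourseID, Bldg, Term, Room, Title}.
This closure contains every attribute of R1, so R1 ∩ R2 → R1. The join is lossless.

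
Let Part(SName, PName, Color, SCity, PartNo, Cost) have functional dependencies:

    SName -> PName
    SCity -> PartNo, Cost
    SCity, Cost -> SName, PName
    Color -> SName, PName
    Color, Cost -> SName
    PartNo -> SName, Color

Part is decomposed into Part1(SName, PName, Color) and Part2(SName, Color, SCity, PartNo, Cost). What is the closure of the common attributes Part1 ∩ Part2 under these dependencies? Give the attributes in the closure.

Part1 ∩ Part2 = {SName, Color}.
SName → PName applies, adding PName
Closure: {SName, PName, Color}.

SName, PName, Color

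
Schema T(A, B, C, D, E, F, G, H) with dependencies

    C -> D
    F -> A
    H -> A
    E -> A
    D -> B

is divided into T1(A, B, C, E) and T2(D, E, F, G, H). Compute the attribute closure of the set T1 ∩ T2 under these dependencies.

T1 ∩ T2 = {E}.
E → A applies, adding A
Closure: {A, E}.

A, E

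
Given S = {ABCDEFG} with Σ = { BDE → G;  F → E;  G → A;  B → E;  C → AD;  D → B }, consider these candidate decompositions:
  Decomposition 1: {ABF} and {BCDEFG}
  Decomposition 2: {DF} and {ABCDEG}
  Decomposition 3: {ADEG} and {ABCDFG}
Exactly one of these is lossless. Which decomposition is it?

Decomposition 3

Decomposition 1: common = {BF}, closure = {BEF} → lossy.
Decomposition 2: common = {D}, closure = {ABDEG} → lossy.
Decomposition 3: common = {ADG}, closure = {ABDEG} → lossless.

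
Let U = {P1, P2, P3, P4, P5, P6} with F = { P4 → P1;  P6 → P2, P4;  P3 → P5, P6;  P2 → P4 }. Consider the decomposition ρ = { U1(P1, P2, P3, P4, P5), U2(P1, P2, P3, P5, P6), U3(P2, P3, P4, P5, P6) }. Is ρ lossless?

Yes

Chase test. Columns are P1, P2, P3, P4, P5, P6; row i has aⱼ where attribute j ∈ Ui, else bᵢⱼ.
Initial tableau (one row per fragment):
  row 1: a1 a2 a3 a4 a5 b16
  row 2: a1 a2 a3 b24 a5 a6
  row 3: b31 a2 a3 a4 a5 a6
Rows 1 and 3 agree on P4; apply P4→P1 and equate their P1 entries.
Rows 2 and 3 agree on P6; apply P6→P2, P4 and equate their P2, P4 entries.
Rows 1 and 2 agree on P3; apply P3→P5, P6 and equate their P5, P6 entries.
Row 1 is now all distinguished symbols — the join is lossless.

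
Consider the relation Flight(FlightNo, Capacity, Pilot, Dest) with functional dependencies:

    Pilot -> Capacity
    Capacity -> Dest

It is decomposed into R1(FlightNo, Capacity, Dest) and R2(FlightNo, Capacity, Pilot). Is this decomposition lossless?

Common attributes: R1 ∩ R2 = {FlightNo, Capacity}.
Closure of {FlightNo, Capacity}: Capacity → Dest applies, adding Dest. So (FlightNo, Capacity)⁺ = {FlightNo, Capacity, Dest}.
This closure contains every attribute of R1, so R1 ∩ R2 → R1. The join is lossless.

Yes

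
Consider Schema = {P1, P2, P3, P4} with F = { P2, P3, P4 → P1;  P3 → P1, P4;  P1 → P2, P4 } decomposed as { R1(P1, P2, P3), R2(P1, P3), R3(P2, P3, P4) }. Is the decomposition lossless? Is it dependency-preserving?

lossless but not dependency-preserving

Lossless test (chase): Rows 1 and 2 agree on P3; apply P3→P1, P4 and equate their P1, P4 entries. Rows 1 and 3 agree on P3; apply P3→P1, P4 and equate their P1, P4 entries. Rows 1 and 2 agree on P1; apply P1→P2, P4 and equate their P2, P4 entries. Row 1 is now all distinguished symbols — the join is lossless.
Dependency preservation: the restricted closure of {P1} across the fragments never reaches {P2, P4}, so P1 → P2, P4 cannot be enforced without a join — not preserved.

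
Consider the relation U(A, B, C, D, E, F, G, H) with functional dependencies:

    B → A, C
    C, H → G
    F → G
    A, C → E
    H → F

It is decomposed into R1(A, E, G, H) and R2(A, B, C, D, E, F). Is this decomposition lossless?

Common attributes: R1 ∩ R2 = {A, E}.
No dependency enlarges {A, E}, so (A, E)⁺ = {A, E}.
The closure contains neither all of R1 = {A, E, G, H} nor all of R2 = {A, B, C, D, E, F}, so the common attributes are not a superkey of either fragment. The join is lossy.

No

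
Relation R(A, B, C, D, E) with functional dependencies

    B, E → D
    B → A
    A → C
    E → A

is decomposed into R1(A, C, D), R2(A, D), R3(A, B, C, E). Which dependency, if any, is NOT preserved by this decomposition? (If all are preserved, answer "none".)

B, E → D

Check B, E → D: no single fragment contains all of {B, D, E}, and the restricted closure of {B, E} across the fragments never reaches {D}.
B → A is preserved.
A → C is preserved.
E → A is preserved.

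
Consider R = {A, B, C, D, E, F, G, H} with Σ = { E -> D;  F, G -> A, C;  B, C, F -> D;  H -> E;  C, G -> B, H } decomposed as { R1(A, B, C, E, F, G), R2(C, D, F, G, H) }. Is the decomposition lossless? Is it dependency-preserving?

Lossless test: (C, F, G)⁺ = {A, B, C, D, E, F, G, H}, which contains all of one fragment — lossless.
Dependency preservation: the restricted closure of {E} across the fragments never reaches {D}, so E → D cannot be enforced without a join — not preserved.

lossless but not dependency-preserving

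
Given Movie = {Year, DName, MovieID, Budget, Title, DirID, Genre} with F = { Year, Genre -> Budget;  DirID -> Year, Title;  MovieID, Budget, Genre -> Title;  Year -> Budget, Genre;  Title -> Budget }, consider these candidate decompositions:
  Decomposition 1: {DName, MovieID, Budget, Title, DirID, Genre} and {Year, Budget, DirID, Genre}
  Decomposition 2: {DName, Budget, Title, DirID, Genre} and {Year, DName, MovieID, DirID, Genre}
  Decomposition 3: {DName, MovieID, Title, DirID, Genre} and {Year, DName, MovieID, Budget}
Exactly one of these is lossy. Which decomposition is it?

Decomposition 3

Decomposition 1: common = {Budget, DirID, Genre}, closure = {Year, Budget, Title, DirID, Genre} → lossless.
Decomposition 2: common = {DName, DirID, Genre}, closure = {Year, DName, Budget, Title, DirID, Genre} → lossless.
Decomposition 3: common = {DName, MovieID}, closure = {DName, MovieID} → lossy.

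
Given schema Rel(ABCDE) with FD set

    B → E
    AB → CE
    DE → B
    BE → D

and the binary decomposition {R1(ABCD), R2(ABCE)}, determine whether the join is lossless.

Common attributes: R1 ∩ R2 = {ABC}.
Closure of {ABC}: B → E applies, adding E; BE → D applies, adding D. So (ABC)⁺ = {ABCDE}.
This closure contains every attribute of R1, so R1 ∩ R2 → R1. The join is lossless.

Yes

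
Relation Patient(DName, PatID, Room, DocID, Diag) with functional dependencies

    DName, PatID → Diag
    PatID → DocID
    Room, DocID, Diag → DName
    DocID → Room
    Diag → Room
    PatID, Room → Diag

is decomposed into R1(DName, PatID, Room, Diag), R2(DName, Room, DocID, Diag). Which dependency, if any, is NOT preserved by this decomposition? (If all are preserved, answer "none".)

Check PatID → DocID: no single fragment contains all of {PatID, DocID}, and the restricted closure of {PatID} across the fragments never reaches {DocID}.
DName, PatID → Diag is preserved.
Room, DocID, Diag → DName is preserved.
DocID → Room is preserved.
Diag → Room is preserved.
PatID, Room → Diag is preserved.

PatID → DocID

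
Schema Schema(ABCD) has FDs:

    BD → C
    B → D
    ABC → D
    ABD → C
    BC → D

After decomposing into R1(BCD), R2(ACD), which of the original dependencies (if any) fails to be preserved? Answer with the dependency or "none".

none

BD → C lies within R1.
B → D lies within R1.
ABC → D: restricted closure across fragments reaches D.
ABD → C: restricted closure across fragments reaches C.
BC → D lies within R1.
Every dependency is enforceable on the fragments, so the decomposition is dependency-preserving.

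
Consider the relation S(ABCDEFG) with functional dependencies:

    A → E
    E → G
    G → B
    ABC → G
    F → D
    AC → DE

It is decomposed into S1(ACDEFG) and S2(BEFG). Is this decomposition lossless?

Common attributes: S1 ∩ S2 = {EFG}.
Closure of {EFG}: G → B applies, adding B; F → D applies, adding D. So (EFG)⁺ = {BDEFG}.
This closure contains every attribute of S2, so S1 ∩ S2 → S2. The join is lossless.

Yes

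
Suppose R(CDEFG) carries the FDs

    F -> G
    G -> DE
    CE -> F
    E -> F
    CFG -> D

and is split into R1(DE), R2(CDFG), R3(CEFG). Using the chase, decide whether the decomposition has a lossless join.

Yes

Chase test. Columns are CDEFG; row i has aⱼ where attribute j ∈ Ri, else bᵢⱼ.
Initial tableau (one row per fragment):
  row 1: b11 a2 a3 b14 b15
  row 2: a1 a2 b23 a4 a5
  row 3: a1 b32 a3 a4 a5
Rows 2 and 3 agree on G; apply G→DE and equate their DE entries.
Rows 1 and 2 agree on E; apply E→F and equate their F entries.
Rows 1 and 2 agree on F; apply F→G and equate their G entries.
Row 2 is now all distinguished symbols — the join is lossless.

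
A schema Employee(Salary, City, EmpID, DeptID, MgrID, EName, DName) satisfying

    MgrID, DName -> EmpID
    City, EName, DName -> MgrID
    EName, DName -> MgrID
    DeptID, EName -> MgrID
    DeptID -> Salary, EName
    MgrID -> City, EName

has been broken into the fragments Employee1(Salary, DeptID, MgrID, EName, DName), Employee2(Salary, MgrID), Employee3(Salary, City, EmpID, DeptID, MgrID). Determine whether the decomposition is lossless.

Chase test. Columns are Salary, City, EmpID, DeptID, MgrID, EName, DName; row i has aⱼ where attribute j ∈ Employeei, else bᵢⱼ.
Initial tableau (one row per fragment):
  row 1: a1 b12 b13 a4 a5 a6 a7
  row 2: a1 b22 b23 b24 a5 b26 b27
  row 3: a1 a2 a3 a4 a5 b36 b37
Rows 1 and 3 agree on DeptID; apply DeptID→Salary, EName and equate their Salary, EName entries.
Rows 1 and 2 agree on MgrID; apply MgrID→City, EName and equate their City, EName entries.
Rows 1 and 3 agree on MgrID; apply MgrID→City, EName and equate their City, EName entries.
No row becomes fully distinguished — the join is lossy.

No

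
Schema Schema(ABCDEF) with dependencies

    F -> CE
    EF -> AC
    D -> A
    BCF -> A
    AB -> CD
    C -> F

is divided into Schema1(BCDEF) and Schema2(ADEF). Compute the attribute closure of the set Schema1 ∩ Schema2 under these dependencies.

Schema1 ∩ Schema2 = {DEF}.
F → CE applies, adding C
EF → AC applies, adding A
Closure: {ACDEF}.

ACDEF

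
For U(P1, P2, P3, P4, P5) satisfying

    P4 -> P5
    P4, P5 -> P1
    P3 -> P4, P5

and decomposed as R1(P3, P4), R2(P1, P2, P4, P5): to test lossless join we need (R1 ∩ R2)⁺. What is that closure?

P1, P4, P5

R1 ∩ R2 = {P4}.
P4 → P5 applies, adding P5
P4, P5 → P1 applies, adding P1
Closure: {P1, P4, P5}.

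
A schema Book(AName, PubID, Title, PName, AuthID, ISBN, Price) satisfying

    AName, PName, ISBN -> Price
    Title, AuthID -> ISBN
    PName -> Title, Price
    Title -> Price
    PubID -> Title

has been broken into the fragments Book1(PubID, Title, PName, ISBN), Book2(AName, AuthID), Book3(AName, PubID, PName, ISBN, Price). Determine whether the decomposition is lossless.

Chase test. Columns are AName, PubID, Title, PName, AuthID, ISBN, Price; row i has aⱼ where attribute j ∈ Booki, else bᵢⱼ.
Initial tableau (one row per fragment):
  row 1: b11 a2 a3 a4 b15 a6 b17
  row 2: a1 b22 b23 b24 a5 b26 b27
  row 3: a1 a2 b33 a4 b35 a6 a7
Rows 1 and 3 agree on PName; apply PName→Title, Price and equate their Title, Price entries.
No row becomes fully distinguished — the join is lossy.

No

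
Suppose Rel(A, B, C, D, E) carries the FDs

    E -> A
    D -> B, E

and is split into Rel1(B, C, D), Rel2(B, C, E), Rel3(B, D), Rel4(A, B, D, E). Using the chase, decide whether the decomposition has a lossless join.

Yes

Chase test. Columns are A, B, C, D, E; row i has aⱼ where attribute j ∈ Reli, else bᵢⱼ.
Initial tableau (one row per fragment):
  row 1: b11 a2 a3 a4 b15
  row 2: b21 a2 a3 b24 a5
  row 3: b31 a2 b33 a4 b35
  row 4: a1 a2 b43 a4 a5
Rows 2 and 4 agree on E; apply E→A and equate their A entries.
Rows 1 and 3 agree on D; apply D→B, E and equate their B, E entries.
Rows 1 and 4 agree on D; apply D→B, E and equate their B, E entries.
Rows 1 and 2 agree on E; apply E→A and equate their A entries.
Rows 1 and 3 agree on E; apply E→A and equate their A entries.
Row 1 is now all distinguished symbols — the join is lossless.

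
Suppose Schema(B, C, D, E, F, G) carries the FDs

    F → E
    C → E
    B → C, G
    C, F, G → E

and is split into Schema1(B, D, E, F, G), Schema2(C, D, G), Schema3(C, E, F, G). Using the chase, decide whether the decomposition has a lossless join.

No

Chase test. Columns are B, C, D, E, F, G; row i has aⱼ where attribute j ∈ Schemai, else bᵢⱼ.
Initial tableau (one row per fragment):
  row 1: a1 b12 a3 a4 a5 a6
  row 2: b21 a2 a3 b24 b25 a6
  row 3: b31 a2 b33 a4 a5 a6
Rows 2 and 3 agree on C; apply C→E and equate their E entries.
No row becomes fully distinguished — the join is lossy.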